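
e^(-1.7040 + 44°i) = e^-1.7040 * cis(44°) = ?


e^-1.7040 = 0.1820
cos(44°) = 0.7193
sin(44°) = 0.6947
Real = 0.1820*0.7193 = 0.1309
Imag = 0.1820*0.6947 = 0.1264

0.1309 + 0.1264i


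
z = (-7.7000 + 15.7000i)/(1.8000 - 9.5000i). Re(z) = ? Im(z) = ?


Multiply by conjugate: (-7.7000 + 15.7000i)(1.8000 + 9.5000i) / (1.8^2 + (-9.5)^2)
Numerator real = -7.7*1.8 + 15.7*(-9.5) = -163.01
Numerator imag = 15.7*1.8 - (-7.7)*(-9.5) = -44.89
Denominator = 93.49
Re(z) = -163.01/93.49 = -1.7436
Im(z) = -44.89/93.49 = -0.4802

Re(z) = -1.7436, Im(z) = -0.4802


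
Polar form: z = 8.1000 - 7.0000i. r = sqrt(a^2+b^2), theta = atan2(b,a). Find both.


r = sqrt(65.61+49) = sqrt(114.61) = 10.7056
theta = atan2(-7, 8.1) = -40.8335 degrees

r = 10.7056, theta = -40.8335 degrees


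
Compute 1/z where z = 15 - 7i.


|z|^2 = 225+49 = 274
1/z = (15 + 7i)/274

1/z = 0.0547 + 0.0255i


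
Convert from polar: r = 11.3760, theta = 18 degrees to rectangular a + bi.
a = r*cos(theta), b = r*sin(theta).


a = 11.3760*cos(18°) = 11.3760*0.951057 = 10.8192
b = 11.3760*sin(18°) = 11.3760*0.30902 = 3.5154

10.8192 + 3.5154i


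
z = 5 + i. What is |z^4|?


|z| = sqrt(25+1) = sqrt(26) = 5.0990
|z^4| = |z|^4 = (sqrt(26))^4 = 26^2 = 676

|z^4| = 676


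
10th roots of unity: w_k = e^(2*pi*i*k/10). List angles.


The 10th roots of unity are cis(360k/10°) for k=0..9
Angle step = 360/10 = 36°
Primitive root: cis(36°)
Primitive root = 0.8090 + 0.5878i

10 roots at angles: 0°, 36°, 72°, 108°, 144°, 180°, 216°, 252°, 288°, 324°


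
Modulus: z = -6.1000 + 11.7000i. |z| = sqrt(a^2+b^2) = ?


|z| = sqrt((-6.1)^2 + 11.7^2) = sqrt(37.21 + 136.89) = sqrt(174.1) = 13.1947

|z| = 13.1947


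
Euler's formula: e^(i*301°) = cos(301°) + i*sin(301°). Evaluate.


cos(301°) = 0.5150
sin(301°) = -0.8572

e^(i*301°) = 0.5150 - 0.8572i


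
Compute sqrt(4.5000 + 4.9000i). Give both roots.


|z| = sqrt(20.25+24.01) = 6.6528
sqrt((|z|+a)/2) = sqrt((6.6528+4.5)/2) = sqrt(5.5764) = 2.3614
sqrt((|z|-a)/2) = sqrt((6.6528-4.5)/2) = sqrt(1.0764) = 1.0375

±(2.3614 + 1.0375i) i.e. 2.3614 + 1.0375i and -2.3614 - 1.0375i


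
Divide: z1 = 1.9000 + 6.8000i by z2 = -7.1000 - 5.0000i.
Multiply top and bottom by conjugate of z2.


Conjugate of z2 = -7.1000 + 5.0000i
Numerator: (1.9000 + 6.8000i)(-7.1000 + 5.0000i) = -47.4900 - 38.7800i
Denominator: (-7.1)^2 + (-5)^2 = 75.41
Result = (-47.4900 - 38.7800i)/75.41

-0.6298 - 0.5143i


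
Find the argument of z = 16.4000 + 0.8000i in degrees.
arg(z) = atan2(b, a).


Re = 16.4, Im = 0.8
arg = atan2(0.8, 16.4) = 2.7927 degrees

arg(z) = 2.7927 degrees


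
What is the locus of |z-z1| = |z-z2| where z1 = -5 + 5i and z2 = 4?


Equal distances means the locus is the perpendicular bisector of z1 and z2.
Midpoint = ((-5+4)/2, (5+0)/2) = (-0.5000, 2.5000)

Perpendicular bisector through (-0.5000, 2.5000)


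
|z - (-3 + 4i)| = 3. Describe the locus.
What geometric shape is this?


|z - z0| = r is a circle with center z0 and radius r.
Center = (-3, 4), radius = 3

Circle with center (-3, 4) and radius 3


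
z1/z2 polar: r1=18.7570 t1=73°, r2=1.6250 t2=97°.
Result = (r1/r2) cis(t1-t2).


r = 18.7570 / 1.6250 = 11.5428
theta = 73° - 97° = -24° = 336° (mod 360)

11.5428 cis(336°)


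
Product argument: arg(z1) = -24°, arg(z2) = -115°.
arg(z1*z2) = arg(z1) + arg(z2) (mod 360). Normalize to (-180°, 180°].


arg(z1*z2) = -24° - 115° = -139°
Normalized to (-180°, 180°]: -139°

-139°


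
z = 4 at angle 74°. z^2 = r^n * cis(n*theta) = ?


r^2 = 4^2 = 16
n*theta = 2*74° = 148° = 148° (mod 360)
a = 16*cos(148°) = -13.5688
b = 16*sin(148°) = 8.4787

16 cis(148°) = -13.5688 + 8.4787i


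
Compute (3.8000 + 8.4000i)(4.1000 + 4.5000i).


Real = 3.8*4.1 - 8.4*4.5 = 15.58 - 37.8 = -22.22
Imag = 3.8*4.5 + 4.1*8.4 = 17.1 + 34.44 = 51.54

-22.2200 + 51.5400i


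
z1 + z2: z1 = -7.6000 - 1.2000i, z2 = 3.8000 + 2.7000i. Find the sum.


Real: -7.6 + 3.8 = -3.8
Imag: -1.2 + 2.7 = 1.5

-3.8000 + 1.5000i


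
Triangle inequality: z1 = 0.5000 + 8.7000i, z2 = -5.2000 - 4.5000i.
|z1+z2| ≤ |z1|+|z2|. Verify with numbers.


|z1| = sqrt(0.5^2 + 8.7^2) = sqrt(75.94) = 8.7144
|z2| = sqrt((-5.2)^2 + (-4.5)^2) = sqrt(47.29) = 6.8768
z1+z2 = -4.7000 + 4.2000i
|z1+z2| = sqrt(39.73) = 6.3032
|z1|+|z2| = 8.7144 + 6.8768 = 15.5912

|z1+z2| = 6.3032 ≤ |z1|+|z2| = 15.5912 (verified)


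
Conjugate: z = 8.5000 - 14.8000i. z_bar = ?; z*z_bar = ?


z_bar = 8.5000 + 14.8000i
z*z_bar = 8.5^2 + (-14.8)^2 = 72.25 + 219.04 = 291.29

z_bar = 8.5000 + 14.8000i, z*z_bar = 291.29


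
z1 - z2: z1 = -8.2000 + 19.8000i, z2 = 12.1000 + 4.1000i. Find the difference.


Real: -8.2 - 12.1 = -20.3
Imag: 19.8 - 4.1 = 15.7

-20.3000 + 15.7000i


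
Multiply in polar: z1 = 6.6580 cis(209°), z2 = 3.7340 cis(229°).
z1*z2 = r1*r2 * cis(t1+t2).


r = 6.6580 * 3.7340 = 24.8610
theta = 209° + 229° = 438° = 78° (mod 360)

24.8610 cis(78°)


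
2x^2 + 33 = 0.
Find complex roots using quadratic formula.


disc = 0^2 - 4*2*33 = 0 - 264 = -264
sqrt(|disc|) = sqrt(264) = 16.2481
Real part = 0/(2*2) = 0
Imag part = 16.2481/(2*2) = 4.0620

0 ± 4.0620i


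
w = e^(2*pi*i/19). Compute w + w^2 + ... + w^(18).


With w = e^(2*pi*i/19), all 19 of the 19th roots of unity w^0 = 1, w, ..., w^(18) sum to 0: 1 + w + ... + w^(18) = (1 - w^19)/(1 - w) = 0 since w^19 = 1, w ≠ 1.
Removing the root 1: w + w^2 + ... + w^(18) = 0 - 1 = -1

Sum = -1


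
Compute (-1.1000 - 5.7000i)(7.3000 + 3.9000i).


Real = -1.1*7.3 - (-5.7)*3.9 = -8.03 - (-22.23) = 14.2
Imag = -1.1*3.9 + 7.3*(-5.7) = -4.29 - (41.61) = -45.9

14.2000 - 45.9000i


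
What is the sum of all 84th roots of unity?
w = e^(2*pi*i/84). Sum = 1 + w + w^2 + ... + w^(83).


The sum of all 84th roots of unity is 0.
Geometric series: (1 - w^84)/(1 - w) = (1-1)/(1-w) = 0 since w^84 = 1, w ≠ 1.
Alternatively: coefficient of z^83 in z^84 - 1 is 0.

0


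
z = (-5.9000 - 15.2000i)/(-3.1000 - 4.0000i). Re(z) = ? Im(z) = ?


Multiply by conjugate: (-5.9000 - 15.2000i)(-3.1000 + 4.0000i) / ((-3.1)^2 + (-4)^2)
Numerator real = -5.9*(-3.1) - (15.2)*(-4) = 79.09
Numerator imag = -15.2*(-3.1) - (-5.9)*(-4) = 23.52
Denominator = 25.61
Re(z) = 79.09/25.61 = 3.0882
Im(z) = 23.52/25.61 = 0.9184

Re(z) = 3.0882, Im(z) = 0.9184


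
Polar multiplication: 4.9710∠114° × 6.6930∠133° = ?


r = 4.9710 * 6.6930 = 33.2709
theta = 114° + 133° = 247° = 247° (mod 360)

33.2709 cis(247°)


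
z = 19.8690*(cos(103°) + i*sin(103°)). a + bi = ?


a = 19.8690*cos(103°) = 19.8690*(-0.224951) = -4.4696
b = 19.8690*sin(103°) = 19.8690*0.97437 = 19.3598

-4.4696 + 19.3598i


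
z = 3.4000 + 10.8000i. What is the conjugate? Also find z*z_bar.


z_bar = 3.4000 - 10.8000i
z*z_bar = 3.4^2 + 10.8^2 = 11.56 + 116.64 = 128.2

z_bar = 3.4000 - 10.8000i, z*z_bar = 128.2


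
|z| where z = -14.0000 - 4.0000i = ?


|z| = sqrt((-14)^2 + (-4)^2) = sqrt(196 + 16) = sqrt(212) = 14.5602

|z| = 14.5602


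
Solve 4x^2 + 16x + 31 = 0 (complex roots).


disc = 16^2 - 4*4*31 = 256 - 496 = -240
sqrt(|disc|) = sqrt(240) = 15.4919
Real part = -16/(2*4) = -2.0000
Imag part = 15.4919/(2*4) = 1.9365

-2.0000 ± 1.9365i


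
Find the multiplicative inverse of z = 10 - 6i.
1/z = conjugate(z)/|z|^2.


|z|^2 = 100+36 = 136
1/z = (10 + 6i)/136

1/z = 0.0735 + 0.0441i


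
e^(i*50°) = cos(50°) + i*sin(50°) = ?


cos(50°) = 0.6428
sin(50°) = 0.7660

e^(i*50°) = 0.6428 + 0.7660i


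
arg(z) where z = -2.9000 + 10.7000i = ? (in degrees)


Re = -2.9, Im = 10.7
arg = atan2(10.7, -2.9) = 105.1645 degrees

arg(z) = 105.1645 degrees


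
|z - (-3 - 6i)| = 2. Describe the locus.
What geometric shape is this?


|z - z0| = r is a circle with center z0 and radius r.
Center = (-3, -6), radius = 2

Circle with center (-3, -6) and radius 2


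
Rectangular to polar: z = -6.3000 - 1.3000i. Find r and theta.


r = sqrt(39.69+1.69) = sqrt(41.38) = 6.4327
theta = atan2(-1.3, -6.3) = -168.3407 degrees

r = 6.4327, theta = -168.3407 degrees


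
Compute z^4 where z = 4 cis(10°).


r^4 = 4^4 = 256
n*theta = 4*10° = 40° = 40° (mod 360)
a = 256*cos(40°) = 196.1074
b = 256*sin(40°) = 164.5536

256 cis(40°) = 196.1074 + 164.5536i


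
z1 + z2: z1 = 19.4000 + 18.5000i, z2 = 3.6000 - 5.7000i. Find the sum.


Real: 19.4 + 3.6 = 23
Imag: 18.5 - 5.7 = 12.8

23.0000 + 12.8000i


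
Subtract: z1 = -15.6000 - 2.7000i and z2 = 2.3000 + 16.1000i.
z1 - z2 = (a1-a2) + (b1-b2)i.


Real: -15.6 - 2.3 = -17.9
Imag: -2.7 - 16.1 = -18.8

-17.9000 - 18.8000i


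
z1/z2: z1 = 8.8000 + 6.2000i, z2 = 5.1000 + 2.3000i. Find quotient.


Conjugate of z2 = 5.1000 - 2.3000i
Numerator: (8.8000 + 6.2000i)(5.1000 - 2.3000i) = 59.1400 + 11.3800i
Denominator: 5.1^2 + 2.3^2 = 31.3
Result = (59.1400 + 11.3800i)/31.3

1.8895 + 0.3636i


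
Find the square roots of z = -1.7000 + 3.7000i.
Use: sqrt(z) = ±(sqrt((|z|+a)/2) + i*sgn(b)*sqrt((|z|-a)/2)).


|z| = sqrt(2.89+13.69) = 4.0719
sqrt((|z|+a)/2) = sqrt((4.0719+(-1.7))/2) = sqrt(1.1859) = 1.0890
sqrt((|z|-a)/2) = sqrt((4.0719-(-1.7))/2) = sqrt(2.8859) = 1.6988

±(1.0890 + 1.6988i) i.e. 1.0890 + 1.6988i and -1.0890 - 1.6988i


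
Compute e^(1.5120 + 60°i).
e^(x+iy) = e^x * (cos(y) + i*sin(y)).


e^1.5120 = 4.5358
cos(60°) = 0.5
sin(60°) = 0.86603
Real = 4.5358*0.5 = 2.2679
Imag = 4.5358*0.86603 = 3.9281

2.2679 + 3.9281i


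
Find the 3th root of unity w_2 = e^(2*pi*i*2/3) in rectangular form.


Angle = 360*2/3 = 240°
a = cos(240°) = -0.5000
b = sin(240°) = -0.8660

-0.5000 - 0.8660i


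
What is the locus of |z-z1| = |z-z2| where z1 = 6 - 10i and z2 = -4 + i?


Equal distances means the locus is the perpendicular bisector of z1 and z2.
Midpoint = ((6+(-4))/2, (-10+1)/2) = (1.0000, -4.5000)

Perpendicular bisector through (1.0000, -4.5000)


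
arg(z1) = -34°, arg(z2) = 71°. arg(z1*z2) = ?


arg(z1*z2) = -34° + 71° = 37°
Normalized to (-180°, 180°]: 37°

37°


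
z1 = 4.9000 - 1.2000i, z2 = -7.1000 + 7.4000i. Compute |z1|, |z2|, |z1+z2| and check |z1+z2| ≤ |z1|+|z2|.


|z1| = sqrt(4.9^2 + (-1.2)^2) = sqrt(25.45) = 5.0448
|z2| = sqrt((-7.1)^2 + 7.4^2) = sqrt(105.17) = 10.2552
z1+z2 = -2.2000 + 6.2000i
|z1+z2| = sqrt(43.28) = 6.5788
|z1|+|z2| = 5.0448 + 10.2552 = 15.3000

|z1+z2| = 6.5788 ≤ |z1|+|z2| = 15.3000 (verified)


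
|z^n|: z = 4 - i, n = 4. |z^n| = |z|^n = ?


|z| = sqrt(16+1) = sqrt(17) = 4.1231
|z^4| = |z|^4 = (sqrt(17))^4 = 17^2 = 289

|z^4| = 289


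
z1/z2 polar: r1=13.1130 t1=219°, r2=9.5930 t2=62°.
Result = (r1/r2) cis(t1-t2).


r = 13.1130 / 9.5930 = 1.3669
theta = 219° - 62° = 157° = 157° (mod 360)

1.3669 cis(157°)


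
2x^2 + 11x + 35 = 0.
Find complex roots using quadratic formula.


disc = 11^2 - 4*2*35 = 121 - 280 = -159
sqrt(|disc|) = sqrt(159) = 12.6095
Real part = -11/(2*2) = -2.7500
Imag part = 12.6095/(2*2) = 3.1524

-2.7500 ± 3.1524i


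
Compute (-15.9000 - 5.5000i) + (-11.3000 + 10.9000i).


Real: -15.9 - 11.3 = -27.2
Imag: -5.5 + 10.9 = 5.4

-27.2000 + 5.4000i


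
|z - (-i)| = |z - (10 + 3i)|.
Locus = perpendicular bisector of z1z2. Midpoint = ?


Equal distances means the locus is the perpendicular bisector of z1 and z2.
Midpoint = ((0+10)/2, (-1+3)/2) = (5.0000, 1.0000)

Perpendicular bisector through (5.0000, 1.0000)


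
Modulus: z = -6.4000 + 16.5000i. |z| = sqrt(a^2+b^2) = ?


|z| = sqrt((-6.4)^2 + 16.5^2) = sqrt(40.96 + 272.25) = sqrt(313.21) = 17.6977

|z| = 17.6977


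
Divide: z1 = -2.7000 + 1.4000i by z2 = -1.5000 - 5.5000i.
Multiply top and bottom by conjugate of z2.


Conjugate of z2 = -1.5000 + 5.5000i
Numerator: (-2.7000 + 1.4000i)(-1.5000 + 5.5000i) = -3.6500 - 16.9500i
Denominator: (-1.5)^2 + (-5.5)^2 = 32.5
Result = (-3.6500 - 16.9500i)/32.5

-0.1123 - 0.5215i


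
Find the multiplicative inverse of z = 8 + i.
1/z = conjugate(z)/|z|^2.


|z|^2 = 64+1 = 65
1/z = (8 - 1i)/65

1/z = 0.1231 - 0.0154i


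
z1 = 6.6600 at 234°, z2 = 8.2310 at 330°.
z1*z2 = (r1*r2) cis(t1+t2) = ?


r = 6.6600 * 8.2310 = 54.8185
theta = 234° + 330° = 564° = 204° (mod 360)

54.8185 cis(204°)


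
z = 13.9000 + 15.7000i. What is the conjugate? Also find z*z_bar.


z_bar = 13.9000 - 15.7000i
z*z_bar = 13.9^2 + 15.7^2 = 193.21 + 246.49 = 439.7

z_bar = 13.9000 - 15.7000i, z*z_bar = 439.7


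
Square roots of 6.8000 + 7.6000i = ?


|z| = sqrt(46.24+57.76) = 10.1980
sqrt((|z|+a)/2) = sqrt((10.1980+6.8)/2) = sqrt(8.4990) = 2.9153
sqrt((|z|-a)/2) = sqrt((10.1980-6.8)/2) = sqrt(1.6990) = 1.3035

±(2.9153 + 1.3035i) i.e. 2.9153 + 1.3035i and -2.9153 - 1.3035i


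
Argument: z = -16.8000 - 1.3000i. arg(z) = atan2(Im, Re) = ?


Re = -16.8, Im = -1.3
arg = atan2(-1.3, -16.8) = -175.5752 degrees

arg(z) = -175.5752 degrees


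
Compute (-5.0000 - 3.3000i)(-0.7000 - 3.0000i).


Real = -5*(-0.7) - (-3.3)*(-3) = 3.5 - 9.9 = -6.4
Imag = -5*(-3) - (0.7)*(-3.3) = 15 + 2.31 = 17.31

-6.4000 + 17.3100i


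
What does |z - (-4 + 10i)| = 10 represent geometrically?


|z - z0| = r is a circle with center z0 and radius r.
Center = (-4, 10), radius = 10

Circle with center (-4, 10) and radius 10


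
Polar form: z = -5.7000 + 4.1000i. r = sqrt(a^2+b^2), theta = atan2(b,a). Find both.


r = sqrt(32.49+16.81) = sqrt(49.3) = 7.0214
theta = atan2(4.1, -5.7) = 144.2726 degrees

r = 7.0214, theta = 144.2726 degrees


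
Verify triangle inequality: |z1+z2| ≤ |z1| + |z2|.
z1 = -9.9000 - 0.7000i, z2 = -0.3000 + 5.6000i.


|z1| = sqrt((-9.9)^2 + (-0.7)^2) = sqrt(98.5) = 9.9247
|z2| = sqrt((-0.3)^2 + 5.6^2) = sqrt(31.45) = 5.6080
z1+z2 = -10.2000 + 4.9000i
|z1+z2| = sqrt(128.05) = 11.3159
|z1|+|z2| = 9.9247 + 5.6080 = 15.5327

|z1+z2| = 11.3159 ≤ |z1|+|z2| = 15.5327 (verified)


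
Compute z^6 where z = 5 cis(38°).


r^6 = 5^6 = 15625
n*theta = 6*38° = 228° = 228° (mod 360)
a = 15625*cos(228°) = -10455.1657
b = 15625*sin(228°) = -11611.6379

15625 cis(228°) = -10455.1657 - 11611.6379i


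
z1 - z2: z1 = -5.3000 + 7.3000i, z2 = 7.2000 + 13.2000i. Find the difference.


Real: -5.3 - 7.2 = -12.5
Imag: 7.3 - 13.2 = -5.9

-12.5000 - 5.9000i


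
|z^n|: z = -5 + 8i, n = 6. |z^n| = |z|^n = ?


|z| = sqrt(25+64) = sqrt(89) = 9.4340
|z^6| = |z|^6 = (sqrt(89))^6 = 89^3 = 704969

|z^6| = 704969


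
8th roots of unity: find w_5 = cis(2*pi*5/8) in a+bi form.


Angle = 360*5/8 = 225°
a = cos(225°) = -0.7071
b = sin(225°) = -0.7071

-0.7071 - 0.7071i


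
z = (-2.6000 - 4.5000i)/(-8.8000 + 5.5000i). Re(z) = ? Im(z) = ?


Multiply by conjugate: (-2.6000 - 4.5000i)(-8.8000 - 5.5000i) / ((-8.8)^2 + 5.5^2)
Numerator real = -2.6*(-8.8) - (4.5)*5.5 = -1.87
Numerator imag = -4.5*(-8.8) - (-2.6)*5.5 = 53.9
Denominator = 107.69
Re(z) = -1.87/107.69 = -0.0174
Im(z) = 53.9/107.69 = 0.5005

Re(z) = -0.0174, Im(z) = 0.5005


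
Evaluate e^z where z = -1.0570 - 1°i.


e^-1.0570 = 0.3475
cos(-1°) = 0.9998
sin(-1°) = -0.0175
Real = 0.3475*0.9998 = 0.3474
Imag = 0.3475*(-0.0175) = -0.0061

0.3474 - 0.0061i


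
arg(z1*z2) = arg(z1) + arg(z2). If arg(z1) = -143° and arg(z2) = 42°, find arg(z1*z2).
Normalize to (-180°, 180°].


arg(z1*z2) = -143° + 42° = -101°
Normalized to (-180°, 180°]: -101°

-101°


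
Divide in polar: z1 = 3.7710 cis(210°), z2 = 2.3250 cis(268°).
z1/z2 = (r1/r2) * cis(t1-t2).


r = 3.7710 / 2.3250 = 1.6219
theta = 210° - 268° = -58° = 302° (mod 360)

1.6219 cis(302°)


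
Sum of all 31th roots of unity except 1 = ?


With w = e^(2*pi*i/31), all 31 of the 31th roots of unity w^0 = 1, w, ..., w^(30) sum to 0: 1 + w + ... + w^(30) = (1 - w^31)/(1 - w) = 0 since w^31 = 1, w ≠ 1.
Removing the root 1: w + w^2 + ... + w^(30) = 0 - 1 = -1

Sum = -1


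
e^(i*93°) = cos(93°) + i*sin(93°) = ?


cos(93°) = -0.0523
sin(93°) = 0.9986

e^(i*93°) = -0.0523 + 0.9986i


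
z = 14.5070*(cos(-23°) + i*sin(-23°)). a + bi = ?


a = 14.5070*cos(-23°) = 14.5070*0.920505 = 13.3538
b = 14.5070*sin(-23°) = 14.5070*(-0.39073) = -5.6683

13.3538 - 5.6683i


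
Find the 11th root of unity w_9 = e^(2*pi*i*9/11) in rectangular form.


Angle = 360*9/11 = 294.5455°
a = cos(294.5455°) = 0.4154
b = sin(294.5455°) = -0.9096

0.4154 - 0.9096i


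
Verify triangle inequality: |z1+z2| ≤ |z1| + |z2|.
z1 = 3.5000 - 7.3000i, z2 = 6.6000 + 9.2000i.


|z1| = sqrt(3.5^2 + (-7.3)^2) = sqrt(65.54) = 8.0957
|z2| = sqrt(6.6^2 + 9.2^2) = sqrt(128.2) = 11.3225
z1+z2 = 10.1000 + 1.9000i
|z1+z2| = sqrt(105.62) = 10.2772
|z1|+|z2| = 8.0957 + 11.3225 = 19.4182

|z1+z2| = 10.2772 ≤ |z1|+|z2| = 19.4182 (verified)


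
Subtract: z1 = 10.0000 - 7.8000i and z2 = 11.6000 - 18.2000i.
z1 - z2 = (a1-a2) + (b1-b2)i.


Real: 10 - 11.6 = -1.6
Imag: -7.8 + 18.2 = 10.4

-1.6000 + 10.4000i


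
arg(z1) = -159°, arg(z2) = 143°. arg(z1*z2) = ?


arg(z1*z2) = -159° + 143° = -16°
Normalized to (-180°, 180°]: -16°

-16°


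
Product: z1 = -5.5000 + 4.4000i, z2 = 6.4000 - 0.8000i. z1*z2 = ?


Real = -5.5*6.4 - 4.4*(-0.8) = -35.2 - (-3.52) = -31.68
Imag = -5.5*(-0.8) + 6.4*4.4 = 4.4 + 28.16 = 32.56

-31.6800 + 32.5600i


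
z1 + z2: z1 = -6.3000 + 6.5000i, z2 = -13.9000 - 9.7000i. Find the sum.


Real: -6.3 - 13.9 = -20.2
Imag: 6.5 - 9.7 = -3.2

-20.2000 - 3.2000i


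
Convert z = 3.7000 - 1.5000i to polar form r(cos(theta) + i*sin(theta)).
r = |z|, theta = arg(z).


r = sqrt(13.69+2.25) = sqrt(15.94) = 3.9925
theta = atan2(-1.5, 3.7) = -22.0679 degrees

r = 3.9925, theta = -22.0679 degrees


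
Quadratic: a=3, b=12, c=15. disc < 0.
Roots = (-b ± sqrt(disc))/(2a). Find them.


disc = 12^2 - 4*3*15 = 144 - 180 = -36
sqrt(|disc|) = sqrt(36) = 6.0000
Real part = -12/(2*3) = -2.0000
Imag part = 6.0000/(2*3) = 1.0000

-2.0000 ± 1.0000i


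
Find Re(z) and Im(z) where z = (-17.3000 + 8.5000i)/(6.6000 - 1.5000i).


Multiply by conjugate: (-17.3000 + 8.5000i)(6.6000 + 1.5000i) / (6.6^2 + (-1.5)^2)
Numerator real = -17.3*6.6 + 8.5*(-1.5) = -126.93
Numerator imag = 8.5*6.6 - (-17.3)*(-1.5) = 30.15
Denominator = 45.81
Re(z) = -126.93/45.81 = -2.7708
Im(z) = 30.15/45.81 = 0.6582

Re(z) = -2.7708, Im(z) = 0.6582


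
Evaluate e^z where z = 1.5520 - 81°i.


e^1.5520 = 4.7209
cos(-81°) = 0.15643
sin(-81°) = -0.9877
Real = 4.7209*0.15643 = 0.7385
Imag = 4.7209*(-0.9877) = -4.6628

0.7385 - 4.6628i


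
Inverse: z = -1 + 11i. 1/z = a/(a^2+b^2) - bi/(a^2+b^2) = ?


|z|^2 = 1+121 = 122
1/z = (-1 - 11i)/122

1/z = -0.0082 - 0.0902i


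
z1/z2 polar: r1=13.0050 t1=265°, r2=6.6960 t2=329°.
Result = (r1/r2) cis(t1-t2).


r = 13.0050 / 6.6960 = 1.9422
theta = 265° - 329° = -64° = 296° (mod 360)

1.9422 cis(296°)


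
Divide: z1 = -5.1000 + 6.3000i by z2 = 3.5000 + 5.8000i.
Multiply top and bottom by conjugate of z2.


Conjugate of z2 = 3.5000 - 5.8000i
Numerator: (-5.1000 + 6.3000i)(3.5000 - 5.8000i) = 18.6900 + 51.6300i
Denominator: 3.5^2 + 5.8^2 = 45.89
Result = (18.6900 + 51.6300i)/45.89

0.4073 + 1.1251i


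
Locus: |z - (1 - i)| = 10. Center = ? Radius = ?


|z - z0| = r is a circle with center z0 and radius r.
Center = (1, -1), radius = 10

Circle with center (1, -1) and radius 10


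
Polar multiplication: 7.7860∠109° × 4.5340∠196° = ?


r = 7.7860 * 4.5340 = 35.3017
theta = 109° + 196° = 305° = 305° (mod 360)

35.3017 cis(305°)


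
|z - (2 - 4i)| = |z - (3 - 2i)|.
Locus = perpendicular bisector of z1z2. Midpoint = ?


Equal distances means the locus is the perpendicular bisector of z1 and z2.
Midpoint = ((2+3)/2, (-4+(-2))/2) = (2.5000, -3.0000)

Perpendicular bisector through (2.5000, -3.0000)


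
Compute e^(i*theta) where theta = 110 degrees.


cos(110°) = -0.3420
sin(110°) = 0.9397

e^(i*110°) = -0.3420 + 0.9397i


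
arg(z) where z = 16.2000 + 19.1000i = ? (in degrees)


Re = 16.2, Im = 19.1
arg = atan2(19.1, 16.2) = 49.6965 degrees

arg(z) = 49.6965 degrees


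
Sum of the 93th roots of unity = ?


The sum of all 93th roots of unity is 0.
Geometric series: (1 - w^93)/(1 - w) = (1-1)/(1-w) = 0 since w^93 = 1, w ≠ 1.
Alternatively: coefficient of z^92 in z^93 - 1 is 0.

0


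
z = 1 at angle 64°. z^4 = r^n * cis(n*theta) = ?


r^4 = 1^4 = 1
n*theta = 4*64° = 256° = 256° (mod 360)
a = 1*cos(256°) = -0.2419
b = 1*sin(256°) = -0.9703

1 cis(256°) = -0.2419 - 0.9703i


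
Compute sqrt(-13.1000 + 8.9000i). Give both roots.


|z| = sqrt(171.61+79.21) = 15.8373
sqrt((|z|+a)/2) = sqrt((15.8373+(-13.1))/2) = sqrt(1.3686) = 1.1699
sqrt((|z|-a)/2) = sqrt((15.8373-(-13.1))/2) = sqrt(14.4686) = 3.8038

±(1.1699 + 3.8038i) i.e. 1.1699 + 3.8038i and -1.1699 - 3.8038i


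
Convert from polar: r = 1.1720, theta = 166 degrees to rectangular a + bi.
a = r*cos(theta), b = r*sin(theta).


a = 1.1720*cos(166°) = 1.1720*(-0.9703) = -1.1372
b = 1.1720*sin(166°) = 1.1720*0.2419 = 0.2835

-1.1372 + 0.2835i


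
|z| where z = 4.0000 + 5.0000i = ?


|z| = sqrt(4^2 + 5^2) = sqrt(16 + 25) = sqrt(41) = 6.4031

|z| = 6.4031


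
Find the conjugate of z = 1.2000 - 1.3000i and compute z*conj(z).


z_bar = 1.2000 + 1.3000i
z*z_bar = 1.2^2 + (-1.3)^2 = 1.44 + 1.69 = 3.13

z_bar = 1.2000 + 1.3000i, z*z_bar = 3.13


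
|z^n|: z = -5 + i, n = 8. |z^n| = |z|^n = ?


|z| = sqrt(25+1) = sqrt(26) = 5.0990
|z^8| = |z|^8 = (sqrt(26))^8 = 26^4 = 456976

|z^8| = 456976


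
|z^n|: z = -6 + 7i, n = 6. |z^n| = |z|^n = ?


|z| = sqrt(36+49) = sqrt(85) = 9.2195
|z^6| = |z|^6 = (sqrt(85))^6 = 85^3 = 614125

|z^6| = 614125


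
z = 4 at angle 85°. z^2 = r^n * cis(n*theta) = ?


r^2 = 4^2 = 16
n*theta = 2*85° = 170° = 170° (mod 360)
a = 16*cos(170°) = -15.7569
b = 16*sin(170°) = 2.7784

16 cis(170°) = -15.7569 + 2.7784i


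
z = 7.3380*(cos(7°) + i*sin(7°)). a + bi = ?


a = 7.3380*cos(7°) = 7.3380*0.99255 = 7.2833
b = 7.3380*sin(7°) = 7.3380*0.12187 = 0.8943

7.2833 + 0.8943i


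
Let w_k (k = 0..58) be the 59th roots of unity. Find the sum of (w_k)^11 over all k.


The roots are w_k = w^k with w = e^(2*pi*i/59), and (w^k)^11 = (w^11)^k.
So S = 1 + u + u^2 + ... + u^(58) with u = w^11.
11 = 0*59 + 11, so 11 is not a multiple of 59: u = w^11 ≠ 1 (w is a primitive 59th root), while u^59 = (w^59)^11 = 1.
Geometric series: S = (1 - u^59)/(1 - u) = (1 - 1)/(1 - u) = 0

S = 0


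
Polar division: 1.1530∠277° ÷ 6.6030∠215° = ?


r = 1.1530 / 6.6030 = 0.1746
theta = 277° - 215° = 62° = 62° (mod 360)

0.1746 cis(62°)


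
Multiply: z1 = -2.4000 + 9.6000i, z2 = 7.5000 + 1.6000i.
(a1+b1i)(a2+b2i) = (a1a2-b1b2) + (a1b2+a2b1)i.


Real = -2.4*7.5 - 9.6*1.6 = -18 - 15.36 = -33.36
Imag = -2.4*1.6 + 7.5*9.6 = -3.84 + 72 = 68.16

-33.3600 + 68.1600i


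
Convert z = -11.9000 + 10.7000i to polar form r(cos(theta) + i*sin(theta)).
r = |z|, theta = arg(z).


r = sqrt(141.61+114.49) = sqrt(256.1) = 16.0031
theta = atan2(10.7, -11.9) = 138.0394 degrees

r = 16.0031, theta = 138.0394 degrees


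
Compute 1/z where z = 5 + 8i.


|z|^2 = 25+64 = 89
1/z = (5 - 8i)/89

1/z = 0.0562 - 0.0899i


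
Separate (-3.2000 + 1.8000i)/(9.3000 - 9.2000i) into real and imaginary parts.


Multiply by conjugate: (-3.2000 + 1.8000i)(9.3000 + 9.2000i) / (9.3^2 + (-9.2)^2)
Numerator real = -3.2*9.3 + 1.8*(-9.2) = -46.32
Numerator imag = 1.8*9.3 - (-3.2)*(-9.2) = -12.7
Denominator = 171.13
Re(z) = -46.32/171.13 = -0.2707
Im(z) = -12.7/171.13 = -0.0742

Re(z) = -0.2707, Im(z) = -0.0742


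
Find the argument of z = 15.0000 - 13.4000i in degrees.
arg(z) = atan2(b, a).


Re = 15, Im = -13.4
arg = atan2(-13.4, 15) = -41.7755 degrees

arg(z) = -41.7755 degrees


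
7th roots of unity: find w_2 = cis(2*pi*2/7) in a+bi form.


Angle = 360*2/7 = 102.8571°
a = cos(102.8571°) = -0.2225
b = sin(102.8571°) = 0.9749

-0.2225 + 0.9749i


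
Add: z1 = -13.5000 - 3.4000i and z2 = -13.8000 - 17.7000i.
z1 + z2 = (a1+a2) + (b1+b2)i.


Real: -13.5 - 13.8 = -27.3
Imag: -3.4 - 17.7 = -21.1

-27.3000 - 21.1000i


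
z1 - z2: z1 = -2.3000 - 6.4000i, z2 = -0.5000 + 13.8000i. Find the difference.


Real: -2.3 + 0.5 = -1.8
Imag: -6.4 - 13.8 = -20.2

-1.8000 - 20.2000i


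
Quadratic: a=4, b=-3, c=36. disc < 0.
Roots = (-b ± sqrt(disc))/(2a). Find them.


disc = (-3)^2 - 4*4*36 = 9 - 576 = -567
sqrt(|disc|) = sqrt(567) = 23.8118
Real part = 3/(2*4) = 0.3750
Imag part = 23.8118/(2*4) = 2.9765

0.3750 ± 2.9765i


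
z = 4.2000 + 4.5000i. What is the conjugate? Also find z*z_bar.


z_bar = 4.2000 - 4.5000i
z*z_bar = 4.2^2 + 4.5^2 = 17.64 + 20.25 = 37.89

z_bar = 4.2000 - 4.5000i, z*z_bar = 37.89


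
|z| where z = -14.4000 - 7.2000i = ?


|z| = sqrt((-14.4)^2 + (-7.2)^2) = sqrt(207.36 + 51.84) = sqrt(259.2) = 16.0997

|z| = 16.0997


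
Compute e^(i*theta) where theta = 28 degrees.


cos(28°) = 0.8829
sin(28°) = 0.4695

e^(i*28°) = 0.8829 + 0.4695i


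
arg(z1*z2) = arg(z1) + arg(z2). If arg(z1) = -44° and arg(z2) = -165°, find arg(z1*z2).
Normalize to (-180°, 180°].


arg(z1*z2) = -44° - 165° = -209°
Normalized to (-180°, 180°]: 151°

151°


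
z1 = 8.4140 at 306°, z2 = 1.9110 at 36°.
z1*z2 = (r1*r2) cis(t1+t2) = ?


r = 8.4140 * 1.9110 = 16.0792
theta = 306° + 36° = 342° = 342° (mod 360)

16.0792 cis(342°)


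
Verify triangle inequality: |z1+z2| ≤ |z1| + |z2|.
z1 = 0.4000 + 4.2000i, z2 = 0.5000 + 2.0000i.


|z1| = sqrt(0.4^2 + 4.2^2) = sqrt(17.8) = 4.2190
|z2| = sqrt(0.5^2 + 2^2) = sqrt(4.25) = 2.0616
z1+z2 = 0.9000 + 6.2000i
|z1+z2| = sqrt(39.25) = 6.2650
|z1|+|z2| = 4.2190 + 2.0616 = 6.2806

|z1+z2| = 6.2650 ≤ |z1|+|z2| = 6.2806 (verified)


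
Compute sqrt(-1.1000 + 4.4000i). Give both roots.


|z| = sqrt(1.21+19.36) = 4.5354
sqrt((|z|+a)/2) = sqrt((4.5354+(-1.1))/2) = sqrt(1.7177) = 1.3106
sqrt((|z|-a)/2) = sqrt((4.5354-(-1.1))/2) = sqrt(2.8177) = 1.6786

±(1.3106 + 1.6786i) i.e. 1.3106 + 1.6786i and -1.3106 - 1.6786i


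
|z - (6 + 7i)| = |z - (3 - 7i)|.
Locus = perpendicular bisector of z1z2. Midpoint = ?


Equal distances means the locus is the perpendicular bisector of z1 and z2.
Midpoint = ((6+3)/2, (7+(-7))/2) = (4.5000, 0)

Perpendicular bisector through (4.5000, 0)


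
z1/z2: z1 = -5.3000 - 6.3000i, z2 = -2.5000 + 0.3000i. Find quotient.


Conjugate of z2 = -2.5000 - 0.3000i
Numerator: (-5.3000 - 6.3000i)(-2.5000 - 0.3000i) = 11.3600 + 17.3400i
Denominator: (-2.5)^2 + 0.3^2 = 6.34
Result = (11.3600 + 17.3400i)/6.34

1.7918 + 2.7350i


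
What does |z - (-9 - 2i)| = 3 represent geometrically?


|z - z0| = r is a circle with center z0 and radius r.
Center = (-9, -2), radius = 3

Circle with center (-9, -2) and radius 3


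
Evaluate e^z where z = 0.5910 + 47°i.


e^0.5910 = 1.80579
cos(47°) = 0.682
sin(47°) = 0.73135
Real = 1.80579*0.682 = 1.2315
Imag = 1.80579*0.73135 = 1.3207

1.2315 + 1.3207i


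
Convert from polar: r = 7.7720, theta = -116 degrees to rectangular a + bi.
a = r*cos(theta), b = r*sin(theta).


a = 7.7720*cos(-116°) = 7.7720*(-0.43837) = -3.4070
b = 7.7720*sin(-116°) = 7.7720*(-0.89879) = -6.9854

-3.4070 - 6.9854i


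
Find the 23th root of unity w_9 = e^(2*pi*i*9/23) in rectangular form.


Angle = 360*9/23 = 140.8696°
a = cos(140.8696°) = -0.7757
b = sin(140.8696°) = 0.6311

-0.7757 + 0.6311i


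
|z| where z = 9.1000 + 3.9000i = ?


|z| = sqrt(9.1^2 + 3.9^2) = sqrt(82.81 + 15.21) = sqrt(98.02) = 9.9005

|z| = 9.9005


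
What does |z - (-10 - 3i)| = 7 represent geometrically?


|z - z0| = r is a circle with center z0 and radius r.
Center = (-10, -3), radius = 7

Circle with center (-10, -3) and radius 7


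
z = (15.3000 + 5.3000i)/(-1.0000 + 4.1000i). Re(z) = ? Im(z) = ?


Multiply by conjugate: (15.3000 + 5.3000i)(-1.0000 - 4.1000i) / ((-1)^2 + 4.1^2)
Numerator real = 15.3*(-1) + 5.3*4.1 = 6.43
Numerator imag = 5.3*(-1) - 15.3*4.1 = -68.03
Denominator = 17.81
Re(z) = 6.43/17.81 = 0.3610
Im(z) = -68.03/17.81 = -3.8198

Re(z) = 0.3610, Im(z) = -3.8198


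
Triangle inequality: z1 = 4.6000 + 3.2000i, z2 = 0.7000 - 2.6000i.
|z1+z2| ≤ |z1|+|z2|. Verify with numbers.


|z1| = sqrt(4.6^2 + 3.2^2) = sqrt(31.4) = 5.6036
|z2| = sqrt(0.7^2 + (-2.6)^2) = sqrt(7.25) = 2.6926
z1+z2 = 5.3000 + 0.6000i
|z1+z2| = sqrt(28.45) = 5.3339
|z1|+|z2| = 5.6036 + 2.6926 = 8.2962

|z1+z2| = 5.3339 ≤ |z1|+|z2| = 8.2962 (verified)


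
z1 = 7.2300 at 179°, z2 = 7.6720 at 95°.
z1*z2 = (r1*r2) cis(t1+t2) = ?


r = 7.2300 * 7.6720 = 55.4686
theta = 179° + 95° = 274° = 274° (mod 360)

55.4686 cis(274°)


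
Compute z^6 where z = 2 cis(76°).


r^6 = 2^6 = 64
n*theta = 6*76° = 456° = 96° (mod 360)
a = 64*cos(96°) = -6.6898
b = 64*sin(96°) = 63.6494

64 cis(96°) = -6.6898 + 63.6494i


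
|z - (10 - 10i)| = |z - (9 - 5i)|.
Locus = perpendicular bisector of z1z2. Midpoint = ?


Equal distances means the locus is the perpendicular bisector of z1 and z2.
Midpoint = ((10+9)/2, (-10+(-5))/2) = (9.5000, -7.5000)

Perpendicular bisector through (9.5000, -7.5000)


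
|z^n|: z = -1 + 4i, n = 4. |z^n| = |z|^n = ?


|z| = sqrt(1+16) = sqrt(17) = 4.1231
|z^4| = |z|^4 = (sqrt(17))^4 = 17^2 = 289

|z^4| = 289


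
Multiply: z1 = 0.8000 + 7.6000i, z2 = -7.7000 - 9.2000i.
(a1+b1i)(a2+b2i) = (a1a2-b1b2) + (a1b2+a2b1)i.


Real = 0.8*(-7.7) - 7.6*(-9.2) = -6.16 - (-69.92) = 63.76
Imag = 0.8*(-9.2) - (7.7)*7.6 = -7.36 - (58.52) = -65.88

63.7600 - 65.8800i


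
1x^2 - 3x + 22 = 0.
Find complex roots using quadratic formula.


disc = (-3)^2 - 4*1*22 = 9 - 88 = -79
sqrt(|disc|) = sqrt(79) = 8.8882
Real part = 3/(2*1) = 1.5000
Imag part = 8.8882/(2*1) = 4.4441

1.5000 ± 4.4441i


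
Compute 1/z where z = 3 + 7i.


|z|^2 = 9+49 = 58
1/z = (3 - 7i)/58

1/z = 0.0517 - 0.1207i


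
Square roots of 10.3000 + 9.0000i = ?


|z| = sqrt(106.09+81) = 13.6781
sqrt((|z|+a)/2) = sqrt((13.6781+10.3)/2) = sqrt(11.9890) = 3.4625
sqrt((|z|-a)/2) = sqrt((13.6781-10.3)/2) = sqrt(1.6890) = 1.2996

±(3.4625 + 1.2996i) i.e. 3.4625 + 1.2996i and -3.4625 - 1.2996i


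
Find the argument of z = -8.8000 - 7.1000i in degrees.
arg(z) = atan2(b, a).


Re = -8.8, Im = -7.1
arg = atan2(-7.1, -8.8) = -141.1028 degrees

arg(z) = -141.1028 degrees


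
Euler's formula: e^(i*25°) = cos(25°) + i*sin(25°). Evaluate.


cos(25°) = 0.9063
sin(25°) = 0.4226

e^(i*25°) = 0.9063 + 0.4226i


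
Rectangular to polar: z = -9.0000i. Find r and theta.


r = sqrt(0+81) = sqrt(81) = 9.0000
theta = atan2(-9, 0) = -90.0000 degrees

r = 9.0000, theta = -90.0000 degrees


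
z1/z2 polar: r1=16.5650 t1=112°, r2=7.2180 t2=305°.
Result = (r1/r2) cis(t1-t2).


r = 16.5650 / 7.2180 = 2.2950
theta = 112° - 305° = -193° = 167° (mod 360)

2.2950 cis(167°)


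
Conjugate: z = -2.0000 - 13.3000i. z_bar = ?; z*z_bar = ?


z_bar = -2.0000 + 13.3000i
z*z_bar = (-2)^2 + (-13.3)^2 = 4 + 176.89 = 180.89

z_bar = -2.0000 + 13.3000i, z*z_bar = 180.89


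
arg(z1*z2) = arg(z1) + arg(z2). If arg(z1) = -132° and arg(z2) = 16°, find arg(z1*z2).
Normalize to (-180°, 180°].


arg(z1*z2) = -132° + 16° = -116°
Normalized to (-180°, 180°]: -116°

-116°


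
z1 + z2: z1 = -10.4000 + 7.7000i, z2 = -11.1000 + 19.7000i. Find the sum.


Real: -10.4 - 11.1 = -21.5
Imag: 7.7 + 19.7 = 27.4

-21.5000 + 27.4000i


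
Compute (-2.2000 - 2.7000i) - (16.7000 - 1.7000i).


Real: -2.2 - 16.7 = -18.9
Imag: -2.7 + 1.7 = -1

-18.9000 - 1.0000i


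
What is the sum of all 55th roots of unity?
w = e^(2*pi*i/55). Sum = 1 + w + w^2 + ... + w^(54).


The sum of all 55th roots of unity is 0.
Geometric series: (1 - w^55)/(1 - w) = (1-1)/(1-w) = 0 since w^55 = 1, w ≠ 1.
Alternatively: coefficient of z^54 in z^55 - 1 is 0.

0


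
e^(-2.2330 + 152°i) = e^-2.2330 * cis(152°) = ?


e^-2.2330 = 0.1072
cos(152°) = -0.88295
sin(152°) = 0.4695
Real = 0.1072*(-0.88295) = -0.0947
Imag = 0.1072*0.4695 = 0.0503

-0.0947 + 0.0503i


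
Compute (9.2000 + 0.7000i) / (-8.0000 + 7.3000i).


Conjugate of z2 = -8.0000 - 7.3000i
Numerator: (9.2000 + 0.7000i)(-8.0000 - 7.3000i) = -68.4900 - 72.7600i
Denominator: (-8)^2 + 7.3^2 = 117.29
Result = (-68.4900 - 72.7600i)/117.29

-0.5839 - 0.6203i


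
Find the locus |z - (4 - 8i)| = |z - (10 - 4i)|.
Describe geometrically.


Equal distances means the locus is the perpendicular bisector of z1 and z2.
Midpoint = ((4+10)/2, (-8+(-4))/2) = (7.0000, -6.0000)

Perpendicular bisector through (7.0000, -6.0000)


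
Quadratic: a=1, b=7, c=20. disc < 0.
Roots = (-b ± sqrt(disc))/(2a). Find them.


disc = 7^2 - 4*1*20 = 49 - 80 = -31
sqrt(|disc|) = sqrt(31) = 5.5678
Real part = -7/(2*1) = -3.5000
Imag part = 5.5678/(2*1) = 2.7839

-3.5000 ± 2.7839i


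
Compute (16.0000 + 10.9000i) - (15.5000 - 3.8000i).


Real: 16 - 15.5 = 0.5
Imag: 10.9 + 3.8 = 14.7

0.5000 + 14.7000i


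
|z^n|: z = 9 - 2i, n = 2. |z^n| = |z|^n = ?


|z| = sqrt(81+4) = sqrt(85) = 9.2195
|z^2| = |z|^2 = (sqrt(85))^2 = 85

|z^2| = 85


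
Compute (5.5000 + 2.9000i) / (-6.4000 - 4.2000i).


Conjugate of z2 = -6.4000 + 4.2000i
Numerator: (5.5000 + 2.9000i)(-6.4000 + 4.2000i) = -47.3800 + 4.5400i
Denominator: (-6.4)^2 + (-4.2)^2 = 58.6
Result = (-47.3800 + 4.5400i)/58.6

-0.8085 + 0.0775i


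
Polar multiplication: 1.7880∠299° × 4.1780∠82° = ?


r = 1.7880 * 4.1780 = 7.4703
theta = 299° + 82° = 381° = 21° (mod 360)

7.4703 cis(21°)


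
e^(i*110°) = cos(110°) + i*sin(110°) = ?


cos(110°) = -0.3420
sin(110°) = 0.9397

e^(i*110°) = -0.3420 + 0.9397i


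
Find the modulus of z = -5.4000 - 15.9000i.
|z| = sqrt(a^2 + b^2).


|z| = sqrt((-5.4)^2 + (-15.9)^2) = sqrt(29.16 + 252.81) = sqrt(281.97) = 16.7920

|z| = 16.7920


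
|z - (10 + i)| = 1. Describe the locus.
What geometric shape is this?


|z - z0| = r is a circle with center z0 and radius r.
Center = (10, 1), radius = 1

Circle with center (10, 1) and radius 1


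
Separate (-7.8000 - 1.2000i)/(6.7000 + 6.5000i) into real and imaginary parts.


Multiply by conjugate: (-7.8000 - 1.2000i)(6.7000 - 6.5000i) / (6.7^2 + 6.5^2)
Numerator real = -7.8*6.7 - (1.2)*6.5 = -60.06
Numerator imag = -1.2*6.7 - (-7.8)*6.5 = 42.66
Denominator = 87.14
Re(z) = -60.06/87.14 = -0.6892
Im(z) = 42.66/87.14 = 0.4896

Re(z) = -0.6892, Im(z) = 0.4896


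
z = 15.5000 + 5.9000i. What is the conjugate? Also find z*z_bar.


z_bar = 15.5000 - 5.9000i
z*z_bar = 15.5^2 + 5.9^2 = 240.25 + 34.81 = 275.06

z_bar = 15.5000 - 5.9000i, z*z_bar = 275.06


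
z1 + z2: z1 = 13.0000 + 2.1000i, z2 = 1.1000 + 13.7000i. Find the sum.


Real: 13 + 1.1 = 14.1
Imag: 2.1 + 13.7 = 15.8

14.1000 + 15.8000i


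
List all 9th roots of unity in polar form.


The 9th roots of unity are cis(360k/9°) for k=0..8
Angle step = 360/9 = 40°
Primitive root: cis(40°)
Primitive root = 0.7660 + 0.6428i

9 roots at angles: 0°, 40°, 80°, 120°, 160°, 200°, 240°, 280°, 320°


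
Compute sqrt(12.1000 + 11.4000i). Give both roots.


|z| = sqrt(146.41+129.96) = 16.6244
sqrt((|z|+a)/2) = sqrt((16.6244+12.1)/2) = sqrt(14.3622) = 3.7897
sqrt((|z|-a)/2) = sqrt((16.6244-12.1)/2) = sqrt(2.2622) = 1.5041

±(3.7897 + 1.5041i) i.e. 3.7897 + 1.5041i and -3.7897 - 1.5041i


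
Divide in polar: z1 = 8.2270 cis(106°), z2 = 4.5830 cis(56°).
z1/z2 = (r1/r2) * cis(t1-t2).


r = 8.2270 / 4.5830 = 1.7951
theta = 106° - 56° = 50° = 50° (mod 360)

1.7951 cis(50°)


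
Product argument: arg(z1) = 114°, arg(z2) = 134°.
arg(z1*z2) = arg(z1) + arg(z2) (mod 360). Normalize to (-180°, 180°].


arg(z1*z2) = 114° + 134° = 248°
Normalized to (-180°, 180°]: -112°

-112°


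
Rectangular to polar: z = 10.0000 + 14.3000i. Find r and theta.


r = sqrt(100+204.49) = sqrt(304.49) = 17.4496
theta = atan2(14.3, 10) = 55.0349 degrees

r = 17.4496, theta = 55.0349 degrees


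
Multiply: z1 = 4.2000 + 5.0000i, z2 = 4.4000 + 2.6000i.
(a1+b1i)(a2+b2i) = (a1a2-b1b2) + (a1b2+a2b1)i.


Real = 4.2*4.4 - 5*2.6 = 18.48 - 13 = 5.48
Imag = 4.2*2.6 + 4.4*5 = 10.92 + 22 = 32.92

5.4800 + 32.9200i


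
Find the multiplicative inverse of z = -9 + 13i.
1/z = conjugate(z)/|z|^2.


|z|^2 = 81+169 = 250
1/z = (-9 - 13i)/250

1/z = -0.0360 - 0.0520i


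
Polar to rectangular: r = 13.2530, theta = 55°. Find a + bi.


a = 13.2530*cos(55°) = 13.2530*0.573576 = 7.6016
b = 13.2530*sin(55°) = 13.2530*0.81915 = 10.8562

7.6016 + 10.8562i


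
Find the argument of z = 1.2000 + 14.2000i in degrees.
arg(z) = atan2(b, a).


Re = 1.2, Im = 14.2
arg = atan2(14.2, 1.2) = 85.1696 degrees

arg(z) = 85.1696 degrees


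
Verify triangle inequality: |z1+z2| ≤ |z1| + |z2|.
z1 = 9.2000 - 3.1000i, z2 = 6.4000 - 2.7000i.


|z1| = sqrt(9.2^2 + (-3.1)^2) = sqrt(94.25) = 9.7082
|z2| = sqrt(6.4^2 + (-2.7)^2) = sqrt(48.25) = 6.9462
z1+z2 = 15.6000 - 5.8000i
|z1+z2| = sqrt(277) = 16.6433
|z1|+|z2| = 9.7082 + 6.9462 = 16.6544

|z1+z2| = 16.6433 ≤ |z1|+|z2| = 16.6544 (verified)


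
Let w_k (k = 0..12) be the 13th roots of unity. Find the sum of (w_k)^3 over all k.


The roots are w_k = w^k with w = e^(2*pi*i/13), and (w^k)^3 = (w^3)^k.
So S = 1 + u + u^2 + ... + u^(12) with u = w^3.
3 = 0*13 + 3, so 3 is not a multiple of 13: u = w^3 ≠ 1 (w is a primitive 13th root), while u^13 = (w^13)^3 = 1.
Geometric series: S = (1 - u^13)/(1 - u) = (1 - 1)/(1 - u) = 0

S = 0


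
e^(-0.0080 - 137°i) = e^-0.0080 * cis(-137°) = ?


e^-0.0080 = 0.99203
cos(-137°) = -0.73135
sin(-137°) = -0.682
Real = 0.99203*(-0.73135) = -0.7255
Imag = 0.99203*(-0.682) = -0.6766

-0.7255 - 0.6766i


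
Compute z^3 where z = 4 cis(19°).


r^3 = 4^3 = 64
n*theta = 3*19° = 57° = 57° (mod 360)
a = 64*cos(57°) = 34.8569
b = 64*sin(57°) = 53.6749

64 cis(57°) = 34.8569 + 53.6749i


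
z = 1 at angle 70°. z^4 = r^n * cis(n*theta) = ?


r^4 = 1^4 = 1
n*theta = 4*70° = 280° = 280° (mod 360)
a = 1*cos(280°) = 0.1736
b = 1*sin(280°) = -0.9848

1 cis(280°) = 0.1736 - 0.9848i


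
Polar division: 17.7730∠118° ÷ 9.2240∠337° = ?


r = 17.7730 / 9.2240 = 1.9268
theta = 118° - 337° = -219° = 141° (mod 360)

1.9268 cis(141°)


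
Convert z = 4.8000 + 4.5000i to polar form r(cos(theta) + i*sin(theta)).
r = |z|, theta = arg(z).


r = sqrt(23.04+20.25) = sqrt(43.29) = 6.5795
theta = atan2(4.5, 4.8) = 43.1524 degrees

r = 6.5795, theta = 43.1524 degrees


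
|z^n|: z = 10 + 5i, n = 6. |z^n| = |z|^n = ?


|z| = sqrt(100+25) = sqrt(125) = 11.1803
|z^6| = |z|^6 = (sqrt(125))^6 = 125^3 = 1953125

|z^6| = 1953125


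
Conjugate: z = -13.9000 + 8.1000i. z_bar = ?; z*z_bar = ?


z_bar = -13.9000 - 8.1000i
z*z_bar = (-13.9)^2 + 8.1^2 = 193.21 + 65.61 = 258.82

z_bar = -13.9000 - 8.1000i, z*z_bar = 258.82


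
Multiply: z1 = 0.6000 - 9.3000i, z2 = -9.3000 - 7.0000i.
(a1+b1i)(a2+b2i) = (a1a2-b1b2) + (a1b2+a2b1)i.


Real = 0.6*(-9.3) - (-9.3)*(-7) = -5.58 - 65.1 = -70.68
Imag = 0.6*(-7) - (9.3)*(-9.3) = -4.2 + 86.49 = 82.29

-70.6800 + 82.2900i


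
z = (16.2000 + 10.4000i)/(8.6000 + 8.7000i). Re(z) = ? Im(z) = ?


Multiply by conjugate: (16.2000 + 10.4000i)(8.6000 - 8.7000i) / (8.6^2 + 8.7^2)
Numerator real = 16.2*8.6 + 10.4*8.7 = 229.8
Numerator imag = 10.4*8.6 - 16.2*8.7 = -51.5
Denominator = 149.65
Re(z) = 229.8/149.65 = 1.5356
Im(z) = -51.5/149.65 = -0.3441

Re(z) = 1.5356, Im(z) = -0.3441


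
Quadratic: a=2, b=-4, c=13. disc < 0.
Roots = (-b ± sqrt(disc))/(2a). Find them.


disc = (-4)^2 - 4*2*13 = 16 - 104 = -88
sqrt(|disc|) = sqrt(88) = 9.3808
Real part = 4/(2*2) = 1.0000
Imag part = 9.3808/(2*2) = 2.3452

1.0000 ± 2.3452i
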